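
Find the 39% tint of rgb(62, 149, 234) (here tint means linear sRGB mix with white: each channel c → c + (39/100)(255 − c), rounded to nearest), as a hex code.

#89bef2

Lerp each channel 39% toward 255:
  R: 62 + 0.39×(255−62) = 62 + 75.27 = 137.27 → 137
  G: 149 + 0.39×(255−149) = 149 + 41.34 = 190.34 → 190
  B: 234 + 0.39×(255−234) = 234 + 8.19 = 242.19 → 242
rgb(137, 190, 242) = #89bef2.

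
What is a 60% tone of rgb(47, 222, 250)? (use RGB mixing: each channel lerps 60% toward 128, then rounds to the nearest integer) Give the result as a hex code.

#60a6b1

Per channel, c → c + 0.6(128 − c):
  R: 47 + 0.6×(128−47) = 47 + 48.6 = 95.6 → 96
  G: 222 − 56.4 = 165.6 → 166
  B: 250 + 0.6×(128−250) = 250 − 73.2 = 176.8 → 177
rgb(96, 166, 177) = #60a6b1.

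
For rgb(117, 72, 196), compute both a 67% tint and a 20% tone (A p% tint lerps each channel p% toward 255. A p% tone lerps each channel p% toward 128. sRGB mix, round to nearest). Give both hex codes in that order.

#D1C3EC, #7753B6

67% tint:
  R: 117 + 0.67×(255−117) = 117 + 92.46 = 209.46 → 209
  G: 72 + 0.67×(255−72) = 72 + 122.61 = 194.61 → 195
  B: 196 + 0.67×(255−196) = 196 + 39.53 = 235.53 → 236
  → #D1C3EC
20% tone:
  R: 117 + 0.2×(128−117) = 117 + 2.2 = 119.2 → 119
  G: 72 + 0.2×(128−72) = 72 + 11.2 = 83.2 → 83
  B: 196 + 0.2×(128−196) = 196 − 13.6 = 182.4 → 182
  → #7753B6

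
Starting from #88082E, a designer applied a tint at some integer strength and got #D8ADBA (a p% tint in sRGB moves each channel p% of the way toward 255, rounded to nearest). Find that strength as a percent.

#88082E is rgb(136, 8, 46); #D8ADBA is rgb(216, 173, 186).
On the G channel (widest range): 173 ≈ 8 + (p/100)(255 − 8), so p ≈ 100×(173 − 8)/(255 − 8) = 16500/247 = 66.80.
p = 67 reproduces all three channels after rounding.

67%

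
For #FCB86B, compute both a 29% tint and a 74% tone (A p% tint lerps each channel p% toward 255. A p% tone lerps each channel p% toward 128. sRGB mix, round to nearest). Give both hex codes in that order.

#FCB86B is rgb(252, 184, 107).
29% tint:
  R: 252 + 0.87 = 252.87 → 253
  G: 184 + 0.29×(255−184) = 184 + 20.59 = 204.59 → 205
  B: 107 + 0.29×(255−107) = 107 + 42.92 = 149.92 → 150
  → #FDCD96
74% tone:
  R: 252 + 0.74×(128−252) = 252 − 91.76 = 160.24 → 160
  G: 184 − 41.44 = 142.56 → 143
  B: 107 + 15.54 = 122.54 → 123
  → #A08F7B

#FDCD96, #A08F7B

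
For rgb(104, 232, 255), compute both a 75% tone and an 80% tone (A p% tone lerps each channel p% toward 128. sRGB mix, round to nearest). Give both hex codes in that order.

#7A9AA0, #7B9599

75% tone:
  R: 104 + 18 = 122 → 122
  G: 232 + 0.75×(128−232) = 232 − 78 = 154 → 154
  B: 255 − 95.25 = 159.75 → 160
  → #7A9AA0
80% tone:
  R: 104 + 0.8×(128−104) = 104 + 19.2 = 123.2 → 123
  G: 232 − 83.2 = 148.8 → 149
  B: 255 + 0.8×(128−255) = 255 − 101.6 = 153.4 → 153
  → #7B9599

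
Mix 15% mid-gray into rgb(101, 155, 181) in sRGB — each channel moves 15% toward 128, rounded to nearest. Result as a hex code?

Lerp each channel 15% toward 128:
  R: 101 + 0.15×(128−101) = 101 + 4.05 = 105.05 → 105
  G: 155 + 0.15×(128−155) = 155 − 4.05 = 150.95 → 151
  B: 181 + 0.15×(128−181) = 181 − 7.95 = 173.05 → 173
rgb(105, 151, 173) = #6997AD.

#6997AD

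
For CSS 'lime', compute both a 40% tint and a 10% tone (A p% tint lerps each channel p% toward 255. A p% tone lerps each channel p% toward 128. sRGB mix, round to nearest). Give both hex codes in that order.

#66ff66, #0df20d

CSS lime is rgb(0, 255, 0).
40% tint:
  R: 0 + 0.4×(255−0) = 0 + 102 = 102 → 102
  G: 255 + 0 = 255 → 255
  B: 0 + 102 = 102 → 102
  → #66ff66
10% tone:
  R: 0 + 12.8 = 12.8 → 13
  G: 255 + 0.1×(128−255) = 255 − 12.7 = 242.3 → 242
  B: 0 + 0.1×(128−0) = 0 + 12.8 = 12.8 → 13
  → #0df20d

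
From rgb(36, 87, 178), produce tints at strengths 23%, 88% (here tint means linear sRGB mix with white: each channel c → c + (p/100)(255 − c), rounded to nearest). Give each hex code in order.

#567EC4, #E5EBF6

23%: (36 + 50.37 = 86.37→86, 87 + 38.64 = 125.64→126, 178 + 17.71 = 195.71→196) → #567EC4
88%: (36 + 192.72 = 228.72→229, 87 + 147.84 = 234.84→235, 178 + 67.76 = 245.76→246) → #E5EBF6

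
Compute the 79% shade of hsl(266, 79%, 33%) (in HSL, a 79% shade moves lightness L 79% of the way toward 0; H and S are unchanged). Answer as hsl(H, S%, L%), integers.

L moves 79% from 33 toward 0: 33 − 26.07 = 6.93 → 7.
H and S are unchanged.

hsl(266, 79%, 7%)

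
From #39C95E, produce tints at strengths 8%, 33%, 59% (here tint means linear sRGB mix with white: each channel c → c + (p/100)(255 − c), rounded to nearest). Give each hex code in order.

#49CD6B, #7ADB93, #AEE9BD

#39C95E is rgb(57, 201, 94).
8%: (57 + 15.84 = 72.84→73, 201 + 4.32 = 205.32→205, 94 + 12.88 = 106.88→107) → #49CD6B
33%: (57 + 65.34 = 122.34→122, 201 + 17.82 = 218.82→219, 94 + 53.13 = 147.13→147) → #7ADB93
59%: (57 + 116.82 = 173.82→174, 201 + 31.86 = 232.86→233, 94 + 94.99 = 188.99→189) → #AEE9BD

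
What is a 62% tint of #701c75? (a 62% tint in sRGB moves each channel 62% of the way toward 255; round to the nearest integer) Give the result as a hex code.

#c9a9cb

#701c75 is rgb(112, 28, 117).
Per channel, c → c + 0.62(255 − c):
  R: 112 + 88.66 = 200.66 → 201
  G: 28 + 0.62×(255−28) = 28 + 140.74 = 168.74 → 169
  B: 117 + 0.62×(255−117) = 117 + 85.56 = 202.56 → 203
rgb(201, 169, 203) = #c9a9cb.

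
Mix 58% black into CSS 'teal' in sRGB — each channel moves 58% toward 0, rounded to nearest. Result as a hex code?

CSS teal is rgb(0, 128, 128).
Lerp each channel 58% toward 0:
  R: 0 + 0 = 0 → 0
  G: 128 + 0.58×(0−128) = 128 − 74.24 = 53.76 → 54
  B: 128 − 74.24 = 53.76 → 54
rgb(0, 54, 54) = #003636.

#003636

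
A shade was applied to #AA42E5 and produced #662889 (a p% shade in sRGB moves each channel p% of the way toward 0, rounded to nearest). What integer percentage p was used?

#AA42E5 is rgb(170, 66, 229); #662889 is rgb(102, 40, 137).
On the B channel (widest range): 137 ≈ 229 + (p/100)(0 − 229), so p ≈ 100×(137 − 229)/(0 − 229) = -9200/-229 = 40.17.
p = 40 reproduces all three channels after rounding.

40%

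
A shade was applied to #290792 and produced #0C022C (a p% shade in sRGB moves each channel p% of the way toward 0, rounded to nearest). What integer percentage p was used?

70%

#290792 is rgb(41, 7, 146); #0C022C is rgb(12, 2, 44).
On the B channel (widest range): 44 ≈ 146 + (p/100)(0 − 146), so p ≈ 100×(44 − 146)/(0 − 146) = -10200/-146 = 69.86.
p = 70 reproduces all three channels after rounding.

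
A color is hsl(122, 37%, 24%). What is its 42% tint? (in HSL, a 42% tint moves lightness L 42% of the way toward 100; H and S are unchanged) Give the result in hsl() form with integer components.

hsl(122, 37%, 56%)

L moves 42% from 24 toward 100: 24 + 31.92 = 55.92 → 56.
H and S are unchanged.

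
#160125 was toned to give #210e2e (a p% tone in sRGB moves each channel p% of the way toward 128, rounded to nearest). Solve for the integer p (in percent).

#160125 is rgb(22, 1, 37); #210e2e is rgb(33, 14, 46).
On the G channel (widest range): 14 ≈ 1 + (p/100)(128 − 1), so p ≈ 100×(14 − 1)/(128 − 1) = 1300/127 = 10.24.
p = 10 reproduces all three channels after rounding.

10%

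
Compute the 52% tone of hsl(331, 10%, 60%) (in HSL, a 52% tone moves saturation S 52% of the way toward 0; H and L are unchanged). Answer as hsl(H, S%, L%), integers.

S moves 52% from 10 toward 0: 10 − 5.2 = 4.8 → 5.
H and L are unchanged.

hsl(331, 5%, 60%)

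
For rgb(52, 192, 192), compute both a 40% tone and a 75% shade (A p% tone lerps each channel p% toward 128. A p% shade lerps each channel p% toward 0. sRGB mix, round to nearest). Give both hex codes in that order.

#52a6a6, #0d3030

40% tone:
  R: 52 + 0.4×(128−52) = 52 + 30.4 = 82.4 → 82
  G: 192 + 0.4×(128−192) = 192 − 25.6 = 166.4 → 166
  B: 192 − 25.6 = 166.4 → 166
  → #52a6a6
75% shade:
  R: 52 − 39 = 13 → 13
  G: 192 + 0.75×(0−192) = 192 − 144 = 48 → 48
  B: 192 − 144 = 48 → 48
  → #0d3030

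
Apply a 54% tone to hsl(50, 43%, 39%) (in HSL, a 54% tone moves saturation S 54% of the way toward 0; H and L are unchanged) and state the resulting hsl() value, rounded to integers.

hsl(50, 20%, 39%)

S moves 54% from 43 toward 0: 43 − 23.22 = 19.78 → 20.
H and L are unchanged.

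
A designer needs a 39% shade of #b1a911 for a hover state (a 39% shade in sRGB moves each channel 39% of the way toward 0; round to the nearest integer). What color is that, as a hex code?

#b1a911 is rgb(177, 169, 17).
Lerp each channel 39% toward 0:
  R: 177 − 69.03 = 107.97 → 108
  G: 169 − 65.91 = 103.09 → 103
  B: 17 − 6.63 = 10.37 → 10
rgb(108, 103, 10) = #6c670a.

#6c670a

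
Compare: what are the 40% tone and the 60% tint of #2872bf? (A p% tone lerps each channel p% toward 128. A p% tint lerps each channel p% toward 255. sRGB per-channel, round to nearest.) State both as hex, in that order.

#2872bf is rgb(40, 114, 191).
40% tone:
  R: 40 + 0.4×(128−40) = 40 + 35.2 = 75.2 → 75
  G: 114 + 5.6 = 119.6 → 120
  B: 191 + 0.4×(128−191) = 191 − 25.2 = 165.8 → 166
  → #4b78a6
60% tint:
  R: 40 + 0.6×(255−40) = 40 + 129 = 169 → 169
  G: 114 + 84.6 = 198.6 → 199
  B: 191 + 38.4 = 229.4 → 229
  → #a9c7e5

#4b78a6, #a9c7e5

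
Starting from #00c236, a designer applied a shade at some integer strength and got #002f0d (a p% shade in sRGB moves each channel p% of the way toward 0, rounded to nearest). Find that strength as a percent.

#00c236 is rgb(0, 194, 54); #002f0d is rgb(0, 47, 13).
On the G channel (widest range): 47 ≈ 194 + (p/100)(0 − 194), so p ≈ 100×(47 − 194)/(0 − 194) = -14700/-194 = 75.77.
p = 76 reproduces all three channels after rounding.

76%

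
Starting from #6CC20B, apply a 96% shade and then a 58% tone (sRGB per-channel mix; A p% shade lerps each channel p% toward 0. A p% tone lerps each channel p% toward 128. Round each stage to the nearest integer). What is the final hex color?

#6CC20B is rgb(108, 194, 11).
Per channel, c → c + 0.96(0 − c):
  R: 108 + 0.96×(0−108) = 108 − 103.68 = 4.32 → 4
  G: 194 − 186.24 = 7.76 → 8
  B: 11 + 0.96×(0−11) = 11 − 10.56 = 0.44 → 0
After the shade: rgb(4, 8, 0) = #040800.
Per channel, c → c + 0.58(128 − c):
  R: 4 + 71.92 = 75.92 → 76
  G: 8 + 69.6 = 77.6 → 78
  B: 0 + 0.58×(128−0) = 0 + 74.24 = 74.24 → 74
rgb(76, 78, 74) = #4C4E4A.

#4C4E4A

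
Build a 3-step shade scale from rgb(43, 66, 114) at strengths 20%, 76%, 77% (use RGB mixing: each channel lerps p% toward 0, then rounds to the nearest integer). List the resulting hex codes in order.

20%: (43 − 8.6 = 34.4→34, 66 − 13.2 = 52.8→53, 114 − 22.8 = 91.2→91) → #22355B
76%: (43 − 32.68 = 10.32→10, 66 − 50.16 = 15.84→16, 114 − 86.64 = 27.36→27) → #0A101B
77%: (43 − 33.11 = 9.89→10, 66 − 50.82 = 15.18→15, 114 − 87.78 = 26.22→26) → #0A0F1A

#22355B, #0A101B, #0A0F1A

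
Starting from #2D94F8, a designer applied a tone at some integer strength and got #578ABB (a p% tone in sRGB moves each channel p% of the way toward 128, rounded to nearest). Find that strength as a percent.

51%

#2D94F8 is rgb(45, 148, 248); #578ABB is rgb(87, 138, 187).
On the B channel (widest range): 187 ≈ 248 + (p/100)(128 − 248), so p ≈ 100×(187 − 248)/(128 − 248) = -6100/-120 = 50.83.
p = 51 reproduces all three channels after rounding.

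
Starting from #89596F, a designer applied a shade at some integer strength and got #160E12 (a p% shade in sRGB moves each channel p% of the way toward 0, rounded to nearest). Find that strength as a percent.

#89596F is rgb(137, 89, 111); #160E12 is rgb(22, 14, 18).
On the R channel (widest range): 22 ≈ 137 + (p/100)(0 − 137), so p ≈ 100×(22 − 137)/(0 − 137) = -11500/-137 = 83.94.
p = 84 reproduces all three channels after rounding.

84%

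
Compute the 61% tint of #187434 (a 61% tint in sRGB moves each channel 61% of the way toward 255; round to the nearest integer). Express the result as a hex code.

#187434 is rgb(24, 116, 52).
A 61% tint moves each channel 61% toward 255:
  R: 24 + 0.61×(255−24) = 24 + 140.91 = 164.91 → 165
  G: 116 + 0.61×(255−116) = 116 + 84.79 = 200.79 → 201
  B: 52 + 123.83 = 175.83 → 176
rgb(165, 201, 176) = #A5C9B0.

#A5C9B0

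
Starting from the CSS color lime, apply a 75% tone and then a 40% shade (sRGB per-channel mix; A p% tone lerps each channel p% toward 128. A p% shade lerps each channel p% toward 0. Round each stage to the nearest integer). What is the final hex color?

#3A603A

CSS lime is rgb(0, 255, 0).
Per channel, c → c + 0.75(128 − c):
  R: 0 + 96 = 96 → 96
  G: 255 − 95.25 = 159.75 → 160
  B: 0 + 96 = 96 → 96
After the tone: rgb(96, 160, 96) = #60A060.
A 40% shade moves each channel 40% toward 0:
  R: 96 + 0.4×(0−96) = 96 − 38.4 = 57.6 → 58
  G: 160 − 64 = 96 → 96
  B: 96 + 0.4×(0−96) = 96 − 38.4 = 57.6 → 58
rgb(58, 96, 58) = #3A603A.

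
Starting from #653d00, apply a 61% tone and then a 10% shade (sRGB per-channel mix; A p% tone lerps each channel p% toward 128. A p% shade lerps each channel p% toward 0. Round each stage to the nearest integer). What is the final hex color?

#653d00 is rgb(101, 61, 0).
Per channel, c → c + 0.61(128 − c):
  R: 101 + 16.47 = 117.47 → 117
  G: 61 + 40.87 = 101.87 → 102
  B: 0 + 0.61×(128−0) = 0 + 78.08 = 78.08 → 78
After the tone: rgb(117, 102, 78) = #75664e.
A 10% shade moves each channel 10% toward 0:
  R: 117 + 0.1×(0−117) = 117 − 11.7 = 105.3 → 105
  G: 102 − 10.2 = 91.8 → 92
  B: 78 + 0.1×(0−78) = 78 − 7.8 = 70.2 → 70
rgb(105, 92, 70) = #695c46.

#695c46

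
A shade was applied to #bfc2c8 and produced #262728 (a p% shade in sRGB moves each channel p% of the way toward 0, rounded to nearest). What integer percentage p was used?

#bfc2c8 is rgb(191, 194, 200); #262728 is rgb(38, 39, 40).
On the B channel (widest range): 40 ≈ 200 + (p/100)(0 − 200), so p ≈ 100×(40 − 200)/(0 − 200) = -16000/-200 = 80.00.
p = 80 reproduces all three channels after rounding.

80%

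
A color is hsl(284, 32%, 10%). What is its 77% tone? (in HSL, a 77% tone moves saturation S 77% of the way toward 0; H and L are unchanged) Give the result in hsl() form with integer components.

hsl(284, 7%, 10%)

S moves 77% from 32 toward 0: 32 − 24.64 = 7.36 → 7.
H and L are unchanged.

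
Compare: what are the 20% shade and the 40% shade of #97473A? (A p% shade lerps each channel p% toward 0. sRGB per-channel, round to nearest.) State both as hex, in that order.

#79392E, #5B2B23

#97473A is rgb(151, 71, 58).
20% shade:
  R: 151 + 0.2×(0−151) = 151 − 30.2 = 120.8 → 121
  G: 71 − 14.2 = 56.8 → 57
  B: 58 − 11.6 = 46.4 → 46
  → #79392E
40% shade:
  R: 151 − 60.4 = 90.6 → 91
  G: 71 − 28.4 = 42.6 → 43
  B: 58 + 0.4×(0−58) = 58 − 23.2 = 34.8 → 35
  → #5B2B23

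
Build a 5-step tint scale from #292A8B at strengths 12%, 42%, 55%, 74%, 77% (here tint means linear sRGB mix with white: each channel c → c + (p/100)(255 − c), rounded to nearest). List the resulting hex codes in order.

#434499, #8383BC, #9F9FCB, #C7C8E1, #CECEE4

#292A8B is rgb(41, 42, 139).
12%: (41 + 25.68 = 66.68→67, 42 + 25.56 = 67.56→68, 139 + 13.92 = 152.92→153) → #434499
42%: (41 + 89.88 = 130.88→131, 42 + 89.46 = 131.46→131, 139 + 48.72 = 187.72→188) → #8383BC
55%: (41 + 117.7 = 158.7→159, 42 + 117.15 = 159.15→159, 139 + 63.8 = 202.8→203) → #9F9FCB
74%: (41 + 158.36 = 199.36→199, 42 + 157.62 = 199.62→200, 139 + 85.84 = 224.84→225) → #C7C8E1
77%: (41 + 164.78 = 205.78→206, 42 + 164.01 = 206.01→206, 139 + 89.32 = 228.32→228) → #CECEE4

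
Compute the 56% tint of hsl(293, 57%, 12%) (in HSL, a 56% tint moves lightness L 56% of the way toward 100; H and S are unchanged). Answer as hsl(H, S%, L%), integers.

L moves 56% from 12 toward 100: 12 + 49.28 = 61.28 → 61.
H and S are unchanged.

hsl(293, 57%, 61%)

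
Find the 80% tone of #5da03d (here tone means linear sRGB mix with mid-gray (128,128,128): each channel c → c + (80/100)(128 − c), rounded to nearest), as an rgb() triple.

#5da03d is rgb(93, 160, 61).
Lerp each channel 80% toward 128:
  R: 93 + 28 = 121 → 121
  G: 160 + 0.8×(128−160) = 160 − 25.6 = 134.4 → 134
  B: 61 + 53.6 = 114.6 → 115

rgb(121, 134, 115)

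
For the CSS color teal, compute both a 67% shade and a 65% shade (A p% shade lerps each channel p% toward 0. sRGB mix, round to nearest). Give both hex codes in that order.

#002A2A, #002D2D

CSS teal is rgb(0, 128, 128).
67% shade:
  R: 0 + 0 = 0 → 0
  G: 128 − 85.76 = 42.24 → 42
  B: 128 − 85.76 = 42.24 → 42
  → #002A2A
65% shade:
  R: 0 + 0.65×(0−0) = 0 + 0 = 0 → 0
  G: 128 + 0.65×(0−128) = 128 − 83.2 = 44.8 → 45
  B: 128 + 0.65×(0−128) = 128 − 83.2 = 44.8 → 45
  → #002D2D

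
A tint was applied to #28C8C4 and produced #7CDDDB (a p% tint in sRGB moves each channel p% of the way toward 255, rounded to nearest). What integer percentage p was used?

39%

#28C8C4 is rgb(40, 200, 196); #7CDDDB is rgb(124, 221, 219).
On the R channel (widest range): 124 ≈ 40 + (p/100)(255 − 40), so p ≈ 100×(124 − 40)/(255 − 40) = 8400/215 = 39.07.
p = 39 reproduces all three channels after rounding.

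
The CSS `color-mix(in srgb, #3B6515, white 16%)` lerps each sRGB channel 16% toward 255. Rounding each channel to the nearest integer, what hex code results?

#5A7E3A

#3B6515 is rgb(59, 101, 21).
Lerp each channel 16% toward 255:
  R: 59 + 0.16×(255−59) = 59 + 31.36 = 90.36 → 90
  G: 101 + 0.16×(255−101) = 101 + 24.64 = 125.64 → 126
  B: 21 + 0.16×(255−21) = 21 + 37.44 = 58.44 → 58
rgb(90, 126, 58) = #5A7E3A.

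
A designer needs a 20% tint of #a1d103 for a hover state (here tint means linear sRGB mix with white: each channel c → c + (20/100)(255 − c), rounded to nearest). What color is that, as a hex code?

#a1d103 is rgb(161, 209, 3).
Per channel, c → c + 0.2(255 − c):
  R: 161 + 0.2×(255−161) = 161 + 18.8 = 179.8 → 180
  G: 209 + 0.2×(255−209) = 209 + 9.2 = 218.2 → 218
  B: 3 + 0.2×(255−3) = 3 + 50.4 = 53.4 → 53
rgb(180, 218, 53) = #b4da35.

#b4da35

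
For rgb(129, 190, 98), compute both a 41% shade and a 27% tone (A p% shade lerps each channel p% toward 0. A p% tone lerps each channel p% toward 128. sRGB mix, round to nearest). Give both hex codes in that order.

#4c703a, #81ad6a

41% shade:
  R: 129 + 0.41×(0−129) = 129 − 52.89 = 76.11 → 76
  G: 190 − 77.9 = 112.1 → 112
  B: 98 + 0.41×(0−98) = 98 − 40.18 = 57.82 → 58
  → #4c703a
27% tone:
  R: 129 − 0.27 = 128.73 → 129
  G: 190 − 16.74 = 173.26 → 173
  B: 98 + 8.1 = 106.1 → 106
  → #81ad6a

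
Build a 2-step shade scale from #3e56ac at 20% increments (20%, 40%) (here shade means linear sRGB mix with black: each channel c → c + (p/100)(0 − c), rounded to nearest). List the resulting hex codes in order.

#32458a, #253467

#3e56ac is rgb(62, 86, 172).
20%: (62 − 12.4 = 49.6→50, 86 − 17.2 = 68.8→69, 172 − 34.4 = 137.6→138) → #32458a
40%: (62 − 24.8 = 37.2→37, 86 − 34.4 = 51.6→52, 172 − 68.8 = 103.2→103) → #253467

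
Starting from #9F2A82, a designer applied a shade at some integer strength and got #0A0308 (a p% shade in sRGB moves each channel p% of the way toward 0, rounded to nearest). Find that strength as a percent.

94%

#9F2A82 is rgb(159, 42, 130); #0A0308 is rgb(10, 3, 8).
On the R channel (widest range): 10 ≈ 159 + (p/100)(0 − 159), so p ≈ 100×(10 − 159)/(0 − 159) = -14900/-159 = 93.71.
p = 94 reproduces all three channels after rounding.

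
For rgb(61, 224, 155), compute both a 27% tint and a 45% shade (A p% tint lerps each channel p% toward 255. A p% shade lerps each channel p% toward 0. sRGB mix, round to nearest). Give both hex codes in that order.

#71e8b6, #227b55

27% tint:
  R: 61 + 52.38 = 113.38 → 113
  G: 224 + 8.37 = 232.37 → 232
  B: 155 + 27 = 182 → 182
  → #71e8b6
45% shade:
  R: 61 − 27.45 = 33.55 → 34
  G: 224 − 100.8 = 123.2 → 123
  B: 155 + 0.45×(0−155) = 155 − 69.75 = 85.25 → 85
  → #227b55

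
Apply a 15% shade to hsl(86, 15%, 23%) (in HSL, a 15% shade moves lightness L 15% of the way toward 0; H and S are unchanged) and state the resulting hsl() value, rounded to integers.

L moves 15% from 23 toward 0: 23 − 3.45 = 19.55 → 20.
H and S are unchanged.

hsl(86, 15%, 20%)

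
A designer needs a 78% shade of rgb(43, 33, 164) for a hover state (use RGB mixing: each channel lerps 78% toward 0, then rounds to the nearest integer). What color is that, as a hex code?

#090724

Lerp each channel 78% toward 0:
  R: 43 + 0.78×(0−43) = 43 − 33.54 = 9.46 → 9
  G: 33 − 25.74 = 7.26 → 7
  B: 164 + 0.78×(0−164) = 164 − 127.92 = 36.08 → 36
rgb(9, 7, 36) = #090724.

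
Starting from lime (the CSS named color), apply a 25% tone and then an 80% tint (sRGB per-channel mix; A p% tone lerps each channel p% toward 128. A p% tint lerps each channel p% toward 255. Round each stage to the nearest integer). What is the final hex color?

#D2F9D2

CSS lime is rgb(0, 255, 0).
A 25% tone moves each channel 25% toward 128:
  R: 0 + 32 = 32 → 32
  G: 255 + 0.25×(128−255) = 255 − 31.75 = 223.25 → 223
  B: 0 + 0.25×(128−0) = 0 + 32 = 32 → 32
After the tone: rgb(32, 223, 32) = #20DF20.
Lerp each channel 80% toward 255:
  R: 32 + 178.4 = 210.4 → 210
  G: 223 + 25.6 = 248.6 → 249
  B: 32 + 0.8×(255−32) = 32 + 178.4 = 210.4 → 210
rgb(210, 249, 210) = #D2F9D2.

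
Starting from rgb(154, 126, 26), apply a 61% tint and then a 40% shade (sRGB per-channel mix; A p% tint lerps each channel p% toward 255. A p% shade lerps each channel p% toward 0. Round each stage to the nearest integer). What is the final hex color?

Per channel, c → c + 0.61(255 − c):
  R: 154 + 0.61×(255−154) = 154 + 61.61 = 215.61 → 216
  G: 126 + 78.69 = 204.69 → 205
  B: 26 + 0.61×(255−26) = 26 + 139.69 = 165.69 → 166
After the tint: rgb(216, 205, 166) = #D8CDA6.
Lerp each channel 40% toward 0:
  R: 216 + 0.4×(0−216) = 216 − 86.4 = 129.6 → 130
  G: 205 + 0.4×(0−205) = 205 − 82 = 123 → 123
  B: 166 − 66.4 = 99.6 → 100
rgb(130, 123, 100) = #827B64.

#827B64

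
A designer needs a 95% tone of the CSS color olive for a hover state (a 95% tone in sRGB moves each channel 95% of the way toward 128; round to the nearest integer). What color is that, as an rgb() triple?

rgb(128, 128, 122)

CSS olive is rgb(128, 128, 0).
A 95% tone moves each channel 95% toward 128:
  R: 128 + 0.95×(128−128) = 128 + 0 = 128 → 128
  G: 128 + 0 = 128 → 128
  B: 0 + 0.95×(128−0) = 0 + 121.6 = 121.6 → 122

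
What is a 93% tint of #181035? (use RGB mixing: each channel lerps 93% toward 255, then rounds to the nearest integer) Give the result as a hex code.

#181035 is rgb(24, 16, 53).
Per channel, c → c + 0.93(255 − c):
  R: 24 + 214.83 = 238.83 → 239
  G: 16 + 222.27 = 238.27 → 238
  B: 53 + 187.86 = 240.86 → 241
rgb(239, 238, 241) = #EFEEF1.

#EFEEF1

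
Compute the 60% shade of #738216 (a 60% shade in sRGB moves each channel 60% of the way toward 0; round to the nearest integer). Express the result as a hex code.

#2E3409

#738216 is rgb(115, 130, 22).
A 60% shade moves each channel 60% toward 0:
  R: 115 − 69 = 46 → 46
  G: 130 + 0.6×(0−130) = 130 − 78 = 52 → 52
  B: 22 + 0.6×(0−22) = 22 − 13.2 = 8.8 → 9
rgb(46, 52, 9) = #2E3409.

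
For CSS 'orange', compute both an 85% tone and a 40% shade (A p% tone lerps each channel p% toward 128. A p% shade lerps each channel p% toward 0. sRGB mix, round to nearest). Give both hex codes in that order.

CSS orange is rgb(255, 165, 0).
85% tone:
  R: 255 + 0.85×(128−255) = 255 − 107.95 = 147.05 → 147
  G: 165 + 0.85×(128−165) = 165 − 31.45 = 133.55 → 134
  B: 0 + 108.8 = 108.8 → 109
  → #93866d
40% shade:
  R: 255 − 102 = 153 → 153
  G: 165 + 0.4×(0−165) = 165 − 66 = 99 → 99
  B: 0 + 0 = 0 → 0
  → #996300

#93866d, #996300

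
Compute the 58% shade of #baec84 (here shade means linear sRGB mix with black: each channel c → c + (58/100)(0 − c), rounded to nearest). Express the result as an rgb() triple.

#baec84 is rgb(186, 236, 132).
Lerp each channel 58% toward 0:
  R: 186 − 107.88 = 78.12 → 78
  G: 236 + 0.58×(0−236) = 236 − 136.88 = 99.12 → 99
  B: 132 − 76.56 = 55.44 → 55

rgb(78, 99, 55)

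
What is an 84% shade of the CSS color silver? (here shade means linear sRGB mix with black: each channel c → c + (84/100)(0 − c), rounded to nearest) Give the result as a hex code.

#1F1F1F

CSS silver is rgb(192, 192, 192).
An 84% shade moves each channel 84% toward 0:
  R: 192 + 0.84×(0−192) = 192 − 161.28 = 30.72 → 31
  G: 192 + 0.84×(0−192) = 192 − 161.28 = 30.72 → 31
  B: 192 + 0.84×(0−192) = 192 − 161.28 = 30.72 → 31
rgb(31, 31, 31) = #1F1F1F.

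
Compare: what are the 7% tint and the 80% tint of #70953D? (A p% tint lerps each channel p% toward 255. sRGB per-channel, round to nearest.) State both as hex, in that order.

#7A9C4B, #E2EAD8

#70953D is rgb(112, 149, 61).
7% tint:
  R: 112 + 0.07×(255−112) = 112 + 10.01 = 122.01 → 122
  G: 149 + 7.42 = 156.42 → 156
  B: 61 + 0.07×(255−61) = 61 + 13.58 = 74.58 → 75
  → #7A9C4B
80% tint:
  R: 112 + 114.4 = 226.4 → 226
  G: 149 + 0.8×(255−149) = 149 + 84.8 = 233.8 → 234
  B: 61 + 155.2 = 216.2 → 216
  → #E2EAD8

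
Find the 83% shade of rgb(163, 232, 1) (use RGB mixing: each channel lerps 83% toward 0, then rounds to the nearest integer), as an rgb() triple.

rgb(28, 39, 0)

Per channel, c → c + 0.83(0 − c):
  R: 163 + 0.83×(0−163) = 163 − 135.29 = 27.71 → 28
  G: 232 − 192.56 = 39.44 → 39
  B: 1 + 0.83×(0−1) = 1 − 0.83 = 0.17 → 0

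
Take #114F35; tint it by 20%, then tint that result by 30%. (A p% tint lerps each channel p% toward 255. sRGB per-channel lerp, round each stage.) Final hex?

#114F35 is rgb(17, 79, 53).
Lerp each channel 20% toward 255:
  R: 17 + 0.2×(255−17) = 17 + 47.6 = 64.6 → 65
  G: 79 + 0.2×(255−79) = 79 + 35.2 = 114.2 → 114
  B: 53 + 0.2×(255−53) = 53 + 40.4 = 93.4 → 93
After the tint: rgb(65, 114, 93) = #41725D.
Lerp each channel 30% toward 255:
  R: 65 + 57 = 122 → 122
  G: 114 + 42.3 = 156.3 → 156
  B: 93 + 0.3×(255−93) = 93 + 48.6 = 141.6 → 142
rgb(122, 156, 142) = #7A9C8E.

#7A9C8E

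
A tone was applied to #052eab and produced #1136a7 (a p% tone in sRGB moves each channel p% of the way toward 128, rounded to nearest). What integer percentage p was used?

10%

#052eab is rgb(5, 46, 171); #1136a7 is rgb(17, 54, 167).
On the R channel (widest range): 17 ≈ 5 + (p/100)(128 − 5), so p ≈ 100×(17 − 5)/(128 − 5) = 1200/123 = 9.76.
p = 10 reproduces all three channels after rounding.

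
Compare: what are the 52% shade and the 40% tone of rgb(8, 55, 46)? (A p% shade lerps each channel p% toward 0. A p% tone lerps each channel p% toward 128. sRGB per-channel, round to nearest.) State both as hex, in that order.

52% shade:
  R: 8 + 0.52×(0−8) = 8 − 4.16 = 3.84 → 4
  G: 55 + 0.52×(0−55) = 55 − 28.6 = 26.4 → 26
  B: 46 − 23.92 = 22.08 → 22
  → #041A16
40% tone:
  R: 8 + 48 = 56 → 56
  G: 55 + 0.4×(128−55) = 55 + 29.2 = 84.2 → 84
  B: 46 + 32.8 = 78.8 → 79
  → #38544F

#041A16, #38544F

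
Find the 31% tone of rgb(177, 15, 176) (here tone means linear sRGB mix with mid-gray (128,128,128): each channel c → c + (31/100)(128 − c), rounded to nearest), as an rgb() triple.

rgb(162, 50, 161)

A 31% tone moves each channel 31% toward 128:
  R: 177 − 15.19 = 161.81 → 162
  G: 15 + 0.31×(128−15) = 15 + 35.03 = 50.03 → 50
  B: 176 + 0.31×(128−176) = 176 − 14.88 = 161.12 → 161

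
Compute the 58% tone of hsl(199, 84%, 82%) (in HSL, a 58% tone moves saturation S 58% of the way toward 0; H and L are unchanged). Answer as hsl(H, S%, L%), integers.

S moves 58% from 84 toward 0: 84 − 48.72 = 35.28 → 35.
H and L are unchanged.

hsl(199, 35%, 82%)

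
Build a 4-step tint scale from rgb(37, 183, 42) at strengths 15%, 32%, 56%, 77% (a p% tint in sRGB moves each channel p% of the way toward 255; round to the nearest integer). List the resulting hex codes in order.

15%: (37 + 32.7 = 69.7→70, 183 + 10.8 = 193.8→194, 42 + 31.95 = 73.95→74) → #46c24a
32%: (37 + 69.76 = 106.76→107, 183 + 23.04 = 206.04→206, 42 + 68.16 = 110.16→110) → #6bce6e
56%: (37 + 122.08 = 159.08→159, 183 + 40.32 = 223.32→223, 42 + 119.28 = 161.28→161) → #9fdfa1
77%: (37 + 167.86 = 204.86→205, 183 + 55.44 = 238.44→238, 42 + 164.01 = 206.01→206) → #cdeece

#46c24a, #6bce6e, #9fdfa1, #cdeece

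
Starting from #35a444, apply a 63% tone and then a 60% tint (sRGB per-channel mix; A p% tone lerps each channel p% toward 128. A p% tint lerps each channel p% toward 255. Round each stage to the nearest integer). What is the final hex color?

#c1d1c3

#35a444 is rgb(53, 164, 68).
A 63% tone moves each channel 63% toward 128:
  R: 53 + 0.63×(128−53) = 53 + 47.25 = 100.25 → 100
  G: 164 + 0.63×(128−164) = 164 − 22.68 = 141.32 → 141
  B: 68 + 0.63×(128−68) = 68 + 37.8 = 105.8 → 106
After the tone: rgb(100, 141, 106) = #648d6a.
Lerp each channel 60% toward 255:
  R: 100 + 93 = 193 → 193
  G: 141 + 68.4 = 209.4 → 209
  B: 106 + 0.6×(255−106) = 106 + 89.4 = 195.4 → 195
rgb(193, 209, 195) = #c1d1c3.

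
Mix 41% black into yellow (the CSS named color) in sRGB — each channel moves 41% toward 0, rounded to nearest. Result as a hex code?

#969600

CSS yellow is rgb(255, 255, 0).
Lerp each channel 41% toward 0:
  R: 255 + 0.41×(0−255) = 255 − 104.55 = 150.45 → 150
  G: 255 − 104.55 = 150.45 → 150
  B: 0 + 0.41×(0−0) = 0 + 0 = 0 → 0
rgb(150, 150, 0) = #969600.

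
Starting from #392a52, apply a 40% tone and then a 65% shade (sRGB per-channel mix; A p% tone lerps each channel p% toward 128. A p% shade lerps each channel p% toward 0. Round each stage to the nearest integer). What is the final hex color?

#1e1b23

#392a52 is rgb(57, 42, 82).
Lerp each channel 40% toward 128:
  R: 57 + 0.4×(128−57) = 57 + 28.4 = 85.4 → 85
  G: 42 + 0.4×(128−42) = 42 + 34.4 = 76.4 → 76
  B: 82 + 0.4×(128−82) = 82 + 18.4 = 100.4 → 100
After the tone: rgb(85, 76, 100) = #554c64.
A 65% shade moves each channel 65% toward 0:
  R: 85 − 55.25 = 29.75 → 30
  G: 76 − 49.4 = 26.6 → 27
  B: 100 + 0.65×(0−100) = 100 − 65 = 35 → 35
rgb(30, 27, 35) = #1e1b23.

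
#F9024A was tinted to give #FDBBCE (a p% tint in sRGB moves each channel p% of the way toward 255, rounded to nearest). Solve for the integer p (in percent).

73%

#F9024A is rgb(249, 2, 74); #FDBBCE is rgb(253, 187, 206).
On the G channel (widest range): 187 ≈ 2 + (p/100)(255 − 2), so p ≈ 100×(187 − 2)/(255 − 2) = 18500/253 = 73.12.
p = 73 reproduces all three channels after rounding.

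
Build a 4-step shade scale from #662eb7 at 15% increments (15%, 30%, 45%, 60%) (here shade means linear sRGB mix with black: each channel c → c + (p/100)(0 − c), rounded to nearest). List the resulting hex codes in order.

#662eb7 is rgb(102, 46, 183).
15%: (102 − 15.3 = 86.7→87, 46 − 6.9 = 39.1→39, 183 − 27.45 = 155.55→156) → #57279c
30%: (102 − 30.6 = 71.4→71, 46 − 13.8 = 32.2→32, 183 − 54.9 = 128.1→128) → #472080
45%: (102 − 45.9 = 56.1→56, 46 − 20.7 = 25.3→25, 183 − 82.35 = 100.65→101) → #381965
60%: (102 − 61.2 = 40.8→41, 46 − 27.6 = 18.4→18, 183 − 109.8 = 73.2→73) → #291249

#57279c, #472080, #381965, #291249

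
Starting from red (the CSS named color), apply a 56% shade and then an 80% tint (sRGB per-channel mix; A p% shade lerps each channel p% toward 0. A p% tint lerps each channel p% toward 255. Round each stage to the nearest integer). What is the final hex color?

#E2CCCC

CSS red is rgb(255, 0, 0).
Lerp each channel 56% toward 0:
  R: 255 + 0.56×(0−255) = 255 − 142.8 = 112.2 → 112
  G: 0 + 0 = 0 → 0
  B: 0 + 0.56×(0−0) = 0 + 0 = 0 → 0
After the shade: rgb(112, 0, 0) = #700000.
Lerp each channel 80% toward 255:
  R: 112 + 0.8×(255−112) = 112 + 114.4 = 226.4 → 226
  G: 0 + 204 = 204 → 204
  B: 0 + 0.8×(255−0) = 0 + 204 = 204 → 204
rgb(226, 204, 204) = #E2CCCC.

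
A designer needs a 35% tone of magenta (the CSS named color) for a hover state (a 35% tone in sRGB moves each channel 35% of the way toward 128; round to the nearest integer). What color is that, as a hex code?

CSS magenta is rgb(255, 0, 255).
Lerp each channel 35% toward 128:
  R: 255 − 44.45 = 210.55 → 211
  G: 0 + 44.8 = 44.8 → 45
  B: 255 − 44.45 = 210.55 → 211
rgb(211, 45, 211) = #D32DD3.

#D32DD3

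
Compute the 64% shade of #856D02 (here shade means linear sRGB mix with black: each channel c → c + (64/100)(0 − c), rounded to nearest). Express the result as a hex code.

#856D02 is rgb(133, 109, 2).
Lerp each channel 64% toward 0:
  R: 133 − 85.12 = 47.88 → 48
  G: 109 + 0.64×(0−109) = 109 − 69.76 = 39.24 → 39
  B: 2 + 0.64×(0−2) = 2 − 1.28 = 0.72 → 1
rgb(48, 39, 1) = #302701.

#302701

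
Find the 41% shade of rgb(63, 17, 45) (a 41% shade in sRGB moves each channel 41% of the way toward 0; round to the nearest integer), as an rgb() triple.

Per channel, c → c + 0.41(0 − c):
  R: 63 + 0.41×(0−63) = 63 − 25.83 = 37.17 → 37
  G: 17 − 6.97 = 10.03 → 10
  B: 45 + 0.41×(0−45) = 45 − 18.45 = 26.55 → 27

rgb(37, 10, 27)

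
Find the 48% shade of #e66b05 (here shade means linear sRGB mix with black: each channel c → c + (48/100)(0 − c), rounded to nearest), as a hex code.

#783803

#e66b05 is rgb(230, 107, 5).
A 48% shade moves each channel 48% toward 0:
  R: 230 + 0.48×(0−230) = 230 − 110.4 = 119.6 → 120
  G: 107 + 0.48×(0−107) = 107 − 51.36 = 55.64 → 56
  B: 5 + 0.48×(0−5) = 5 − 2.4 = 2.6 → 3
rgb(120, 56, 3) = #783803.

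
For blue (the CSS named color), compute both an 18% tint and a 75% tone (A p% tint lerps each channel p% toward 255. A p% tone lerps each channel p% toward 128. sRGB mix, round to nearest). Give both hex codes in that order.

CSS blue is rgb(0, 0, 255).
18% tint:
  R: 0 + 45.9 = 45.9 → 46
  G: 0 + 45.9 = 45.9 → 46
  B: 255 + 0.18×(255−255) = 255 + 0 = 255 → 255
  → #2E2EFF
75% tone:
  R: 0 + 0.75×(128−0) = 0 + 96 = 96 → 96
  G: 0 + 0.75×(128−0) = 0 + 96 = 96 → 96
  B: 255 + 0.75×(128−255) = 255 − 95.25 = 159.75 → 160
  → #6060A0

#2E2EFF, #6060A0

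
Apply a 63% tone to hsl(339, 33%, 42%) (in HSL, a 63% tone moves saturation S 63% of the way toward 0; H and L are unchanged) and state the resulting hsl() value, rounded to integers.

S moves 63% from 33 toward 0: 33 − 20.79 = 12.21 → 12.
H and L are unchanged.

hsl(339, 12%, 42%)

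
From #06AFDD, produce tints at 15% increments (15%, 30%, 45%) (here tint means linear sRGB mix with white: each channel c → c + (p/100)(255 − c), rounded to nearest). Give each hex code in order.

#2BBBE2, #51C7E7, #76D3EC

#06AFDD is rgb(6, 175, 221).
15%: (6 + 37.35 = 43.35→43, 175 + 12 = 187→187, 221 + 5.1 = 226.1→226) → #2BBBE2
30%: (6 + 74.7 = 80.7→81, 175 + 24 = 199→199, 221 + 10.2 = 231.2→231) → #51C7E7
45%: (6 + 112.05 = 118.05→118, 175 + 36 = 211→211, 221 + 15.3 = 236.3→236) → #76D3EC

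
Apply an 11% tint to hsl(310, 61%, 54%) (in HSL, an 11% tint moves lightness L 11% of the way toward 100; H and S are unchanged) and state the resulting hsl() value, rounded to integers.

hsl(310, 61%, 59%)

L moves 11% from 54 toward 100: 54 + 5.06 = 59.06 → 59.
H and S are unchanged.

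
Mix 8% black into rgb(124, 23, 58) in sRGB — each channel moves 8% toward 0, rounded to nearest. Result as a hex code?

#721535

Per channel, c → c + 0.08(0 − c):
  R: 124 − 9.92 = 114.08 → 114
  G: 23 − 1.84 = 21.16 → 21
  B: 58 − 4.64 = 53.36 → 53
rgb(114, 21, 53) = #721535.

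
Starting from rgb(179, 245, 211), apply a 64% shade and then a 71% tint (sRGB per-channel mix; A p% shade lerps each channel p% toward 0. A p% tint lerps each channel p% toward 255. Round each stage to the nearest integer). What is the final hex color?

#c8cfcb

A 64% shade moves each channel 64% toward 0:
  R: 179 + 0.64×(0−179) = 179 − 114.56 = 64.44 → 64
  G: 245 + 0.64×(0−245) = 245 − 156.8 = 88.2 → 88
  B: 211 + 0.64×(0−211) = 211 − 135.04 = 75.96 → 76
After the shade: rgb(64, 88, 76) = #40584c.
A 71% tint moves each channel 71% toward 255:
  R: 64 + 0.71×(255−64) = 64 + 135.61 = 199.61 → 200
  G: 88 + 118.57 = 206.57 → 207
  B: 76 + 0.71×(255−76) = 76 + 127.09 = 203.09 → 203
rgb(200, 207, 203) = #c8cfcb.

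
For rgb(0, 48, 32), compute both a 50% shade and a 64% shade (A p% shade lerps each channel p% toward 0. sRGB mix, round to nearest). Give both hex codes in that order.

#001810, #00110C

50% shade:
  R: 0 + 0.5×(0−0) = 0 + 0 = 0 → 0
  G: 48 + 0.5×(0−48) = 48 − 24 = 24 → 24
  B: 32 + 0.5×(0−32) = 32 − 16 = 16 → 16
  → #001810
64% shade:
  R: 0 + 0 = 0 → 0
  G: 48 + 0.64×(0−48) = 48 − 30.72 = 17.28 → 17
  B: 32 + 0.64×(0−32) = 32 − 20.48 = 11.52 → 12
  → #00110C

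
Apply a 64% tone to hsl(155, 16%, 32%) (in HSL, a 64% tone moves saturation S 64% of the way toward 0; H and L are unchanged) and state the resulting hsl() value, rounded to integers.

hsl(155, 6%, 32%)

S moves 64% from 16 toward 0: 16 − 10.24 = 5.76 → 6.
H and L are unchanged.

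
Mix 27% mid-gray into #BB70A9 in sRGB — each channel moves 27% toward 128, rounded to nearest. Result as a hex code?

#AB749E

#BB70A9 is rgb(187, 112, 169).
Lerp each channel 27% toward 128:
  R: 187 + 0.27×(128−187) = 187 − 15.93 = 171.07 → 171
  G: 112 + 0.27×(128−112) = 112 + 4.32 = 116.32 → 116
  B: 169 − 11.07 = 157.93 → 158
rgb(171, 116, 158) = #AB749E.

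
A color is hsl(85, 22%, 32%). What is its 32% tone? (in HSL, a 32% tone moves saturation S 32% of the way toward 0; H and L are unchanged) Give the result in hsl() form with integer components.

hsl(85, 15%, 32%)

S moves 32% from 22 toward 0: 22 − 7.04 = 14.96 → 15.
H and L are unchanged.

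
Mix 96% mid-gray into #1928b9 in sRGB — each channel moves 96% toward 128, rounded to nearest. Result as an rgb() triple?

#1928b9 is rgb(25, 40, 185).
Per channel, c → c + 0.96(128 − c):
  R: 25 + 98.88 = 123.88 → 124
  G: 40 + 0.96×(128−40) = 40 + 84.48 = 124.48 → 124
  B: 185 − 54.72 = 130.28 → 130

rgb(124, 124, 130)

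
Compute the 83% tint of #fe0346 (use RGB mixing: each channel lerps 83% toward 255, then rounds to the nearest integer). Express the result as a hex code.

#ffd4e0

#fe0346 is rgb(254, 3, 70).
Per channel, c → c + 0.83(255 − c):
  R: 254 + 0.83×(255−254) = 254 + 0.83 = 254.83 → 255
  G: 3 + 0.83×(255−3) = 3 + 209.16 = 212.16 → 212
  B: 70 + 0.83×(255−70) = 70 + 153.55 = 223.55 → 224
rgb(255, 212, 224) = #ffd4e0.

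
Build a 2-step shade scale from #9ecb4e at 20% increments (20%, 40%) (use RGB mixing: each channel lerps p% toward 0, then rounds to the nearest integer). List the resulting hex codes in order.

#9ecb4e is rgb(158, 203, 78).
20%: (158 − 31.6 = 126.4→126, 203 − 40.6 = 162.4→162, 78 − 15.6 = 62.4→62) → #7ea23e
40%: (158 − 63.2 = 94.8→95, 203 − 81.2 = 121.8→122, 78 − 31.2 = 46.8→47) → #5f7a2f

#7ea23e, #5f7a2f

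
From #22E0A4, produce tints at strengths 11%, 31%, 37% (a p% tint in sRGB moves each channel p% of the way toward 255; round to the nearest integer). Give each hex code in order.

#22E0A4 is rgb(34, 224, 164).
11%: (34 + 24.31 = 58.31→58, 224 + 3.41 = 227.41→227, 164 + 10.01 = 174.01→174) → #3AE3AE
31%: (34 + 68.51 = 102.51→103, 224 + 9.61 = 233.61→234, 164 + 28.21 = 192.21→192) → #67EAC0
37%: (34 + 81.77 = 115.77→116, 224 + 11.47 = 235.47→235, 164 + 33.67 = 197.67→198) → #74EBC6

#3AE3AE, #67EAC0, #74EBC6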